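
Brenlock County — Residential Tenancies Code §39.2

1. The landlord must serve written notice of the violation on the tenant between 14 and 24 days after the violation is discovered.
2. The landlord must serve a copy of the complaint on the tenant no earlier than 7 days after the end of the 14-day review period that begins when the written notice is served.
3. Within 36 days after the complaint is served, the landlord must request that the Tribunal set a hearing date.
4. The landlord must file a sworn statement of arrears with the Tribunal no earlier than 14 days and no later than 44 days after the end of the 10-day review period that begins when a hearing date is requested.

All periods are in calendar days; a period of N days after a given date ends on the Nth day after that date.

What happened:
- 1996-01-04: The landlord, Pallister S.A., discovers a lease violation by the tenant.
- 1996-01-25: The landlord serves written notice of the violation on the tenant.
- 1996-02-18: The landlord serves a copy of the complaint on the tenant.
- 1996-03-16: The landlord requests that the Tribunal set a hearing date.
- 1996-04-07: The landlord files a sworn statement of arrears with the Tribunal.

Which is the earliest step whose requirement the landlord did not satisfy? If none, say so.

(1) the permitted window runs from 1996-01-04 + 14 = 1996-01-18 to 1996-01-04 + 24 = 1996-01-28; 1996-01-25 falls inside that range.
(2) permitted from 1996-02-08 + 7 days = 1996-02-15 onward; done 1996-02-18, after the minimum wait.
(3) due by 1996-02-18 + 36 days = 1996-03-25; completed 1996-03-16, before the deadline.
(4) the permitted window runs from 1996-03-26 + 14 = 1996-04-09 to 1996-03-26 + 44 = 1996-05-09; done 1996-04-07 — 2 days before the window opened.
Later steps need not be reached.

Step 4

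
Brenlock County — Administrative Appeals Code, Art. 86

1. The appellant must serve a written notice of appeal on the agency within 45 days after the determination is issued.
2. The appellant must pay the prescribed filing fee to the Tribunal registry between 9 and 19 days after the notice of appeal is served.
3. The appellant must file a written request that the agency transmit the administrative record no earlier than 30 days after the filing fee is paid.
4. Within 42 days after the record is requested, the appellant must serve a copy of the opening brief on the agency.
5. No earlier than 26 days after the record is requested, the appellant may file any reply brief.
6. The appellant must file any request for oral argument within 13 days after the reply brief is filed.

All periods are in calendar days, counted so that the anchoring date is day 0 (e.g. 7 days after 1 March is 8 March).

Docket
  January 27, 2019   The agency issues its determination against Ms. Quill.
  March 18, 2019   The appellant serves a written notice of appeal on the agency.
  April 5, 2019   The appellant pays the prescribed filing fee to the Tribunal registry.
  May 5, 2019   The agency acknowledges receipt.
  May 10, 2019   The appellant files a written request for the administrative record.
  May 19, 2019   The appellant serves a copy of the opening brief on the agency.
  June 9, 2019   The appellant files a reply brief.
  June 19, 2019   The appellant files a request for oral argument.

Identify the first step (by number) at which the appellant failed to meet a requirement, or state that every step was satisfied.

Step 1

Step 1: 45 days after January 27, 2019 (when the determination is issued) is March 13, 2019; not done until March 18, 2019, 5 days after the deadline.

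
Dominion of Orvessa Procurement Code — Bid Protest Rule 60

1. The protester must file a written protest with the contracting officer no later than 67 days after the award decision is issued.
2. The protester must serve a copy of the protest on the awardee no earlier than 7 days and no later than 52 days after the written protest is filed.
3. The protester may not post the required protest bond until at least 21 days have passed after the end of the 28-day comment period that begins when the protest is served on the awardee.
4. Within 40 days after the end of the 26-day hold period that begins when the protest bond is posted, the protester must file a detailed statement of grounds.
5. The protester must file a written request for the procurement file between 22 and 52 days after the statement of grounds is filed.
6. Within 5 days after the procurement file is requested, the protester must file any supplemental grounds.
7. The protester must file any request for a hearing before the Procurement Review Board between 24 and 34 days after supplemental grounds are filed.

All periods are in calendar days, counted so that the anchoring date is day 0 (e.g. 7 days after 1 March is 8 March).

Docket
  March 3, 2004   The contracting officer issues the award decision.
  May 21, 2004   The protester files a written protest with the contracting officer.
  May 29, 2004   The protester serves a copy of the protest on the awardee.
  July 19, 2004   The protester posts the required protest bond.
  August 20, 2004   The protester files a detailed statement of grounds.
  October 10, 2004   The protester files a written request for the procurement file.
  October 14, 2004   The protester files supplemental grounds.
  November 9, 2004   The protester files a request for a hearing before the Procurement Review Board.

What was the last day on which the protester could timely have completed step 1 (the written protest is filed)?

Step 1 runs from March 3, 2004, when the award decision is issued. 67 days after March 3, 2004 is May 9, 2004.

May 9, 2004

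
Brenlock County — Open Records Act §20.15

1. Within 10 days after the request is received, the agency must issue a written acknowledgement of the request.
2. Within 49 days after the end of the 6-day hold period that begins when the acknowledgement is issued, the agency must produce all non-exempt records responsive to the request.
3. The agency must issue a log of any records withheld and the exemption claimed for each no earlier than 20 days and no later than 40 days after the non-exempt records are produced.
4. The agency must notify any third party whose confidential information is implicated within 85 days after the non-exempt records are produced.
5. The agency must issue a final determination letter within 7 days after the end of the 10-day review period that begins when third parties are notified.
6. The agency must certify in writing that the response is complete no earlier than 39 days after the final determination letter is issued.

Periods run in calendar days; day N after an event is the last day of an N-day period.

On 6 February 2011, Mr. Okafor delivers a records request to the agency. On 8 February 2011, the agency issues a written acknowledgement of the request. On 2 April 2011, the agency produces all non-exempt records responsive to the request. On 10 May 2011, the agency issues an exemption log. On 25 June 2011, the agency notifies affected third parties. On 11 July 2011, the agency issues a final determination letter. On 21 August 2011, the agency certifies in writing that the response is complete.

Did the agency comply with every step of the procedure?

Step 1: 10 days after 6 February 2011 (when the request is received) is 16 February 2011; 8 February 2011 is within that limit.
Step 2: 49 days after 14 February 2011 (end of the 6-day hold period, which began when the acknowledgement is issued on 8 February 2011) is 4 April 2011; 2 April 2011 is within that limit.
Step 3: the window is 20–40 days after 2 April 2011 (when the non-exempt records are produced), so 22 April 2011 through 12 May 2011; done 10 May 2011, which is between those dates.
Step 4: 85 days after 2 April 2011 (when the non-exempt records are produced) is 26 June 2011; 25 June 2011 is within that limit.
Step 5: 7 days after 5 July 2011 (end of the 10-day review period, which began when third parties are notified on 25 June 2011) is 12 July 2011; completed 11 July 2011, before the deadline.
Step 6: the earliest permitted date is 39 days after 11 July 2011 (when the final determination letter is issued), i.e. 19 August 2011; 21 August 2011 is on or after that date.

Yes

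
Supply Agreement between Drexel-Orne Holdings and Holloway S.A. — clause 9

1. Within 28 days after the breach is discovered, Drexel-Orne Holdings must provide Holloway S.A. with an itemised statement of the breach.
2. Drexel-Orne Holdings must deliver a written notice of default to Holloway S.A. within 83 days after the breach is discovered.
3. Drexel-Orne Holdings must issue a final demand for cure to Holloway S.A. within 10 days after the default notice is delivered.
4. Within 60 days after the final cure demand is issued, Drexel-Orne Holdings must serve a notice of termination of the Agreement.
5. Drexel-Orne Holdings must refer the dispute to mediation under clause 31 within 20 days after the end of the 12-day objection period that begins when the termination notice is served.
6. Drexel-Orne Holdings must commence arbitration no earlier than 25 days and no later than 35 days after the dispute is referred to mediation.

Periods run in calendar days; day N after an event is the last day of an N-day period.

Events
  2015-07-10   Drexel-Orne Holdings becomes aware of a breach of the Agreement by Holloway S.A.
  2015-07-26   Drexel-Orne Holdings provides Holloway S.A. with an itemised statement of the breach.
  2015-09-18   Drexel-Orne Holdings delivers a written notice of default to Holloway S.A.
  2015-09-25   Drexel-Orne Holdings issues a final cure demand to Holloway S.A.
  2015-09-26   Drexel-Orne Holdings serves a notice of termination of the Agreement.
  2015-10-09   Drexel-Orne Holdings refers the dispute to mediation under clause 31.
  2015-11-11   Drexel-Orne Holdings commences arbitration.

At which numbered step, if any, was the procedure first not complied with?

None — every step was satisfied

Step 1 — counting 28 days from 2015-07-10 (when the breach is discovered) gives a deadline of 2015-08-07; done 2015-07-26 — timely.
Step 2 — counting 83 days from 2015-07-10 (when the breach is discovered) gives a deadline of 2015-10-01; 2015-09-18 is within that limit.
Step 3 — counting 10 days from 2015-09-18 (when the default notice is delivered) gives a deadline of 2015-09-28; done 2015-09-25 — timely.
Step 4 — counting 60 days from 2015-09-25 (when the final cure demand is issued) gives a deadline of 2015-11-24; done 2015-09-26 — timely.
Step 5 — counting 20 days from 2015-10-08 (end of the 12-day objection period, which began when the termination notice is served on 2015-09-26) gives a deadline of 2015-10-28; 2015-10-09 is within that limit.
Step 6 — 25 and 35 days from 2015-10-09 (when the dispute is referred to mediation) are 2015-11-03 and 2015-11-13 respectively; 2015-11-11 falls inside that range.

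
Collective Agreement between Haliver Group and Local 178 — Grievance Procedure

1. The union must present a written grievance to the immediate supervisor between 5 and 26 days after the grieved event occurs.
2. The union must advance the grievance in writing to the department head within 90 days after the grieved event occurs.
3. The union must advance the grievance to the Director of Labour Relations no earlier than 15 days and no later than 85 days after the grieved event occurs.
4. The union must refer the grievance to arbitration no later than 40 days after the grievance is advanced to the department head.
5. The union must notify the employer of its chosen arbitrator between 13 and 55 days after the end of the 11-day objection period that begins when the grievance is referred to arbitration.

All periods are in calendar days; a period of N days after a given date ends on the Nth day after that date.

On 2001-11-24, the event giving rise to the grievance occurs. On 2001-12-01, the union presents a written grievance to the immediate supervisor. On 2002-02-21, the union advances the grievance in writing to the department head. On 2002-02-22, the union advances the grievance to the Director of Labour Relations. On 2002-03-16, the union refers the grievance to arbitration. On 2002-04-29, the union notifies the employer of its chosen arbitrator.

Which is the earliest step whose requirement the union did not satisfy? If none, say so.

Step 3

Step 1 — 5 and 26 days from 2001-11-24 (when the grieved event occurs) are 2001-11-29 and 2001-12-20 respectively; done 2001-12-01 — within the window.
Step 2 — counting 90 days from 2001-11-24 (when the grieved event occurs) gives a deadline of 2002-02-22; 2002-02-21 is within that limit.
Step 3 — 15 and 85 days from 2001-11-24 (when the grieved event occurs) are 2001-12-09 and 2002-02-17 respectively; done 2002-02-22 — 5 days after the window closed.
That is the first point of non-compliance.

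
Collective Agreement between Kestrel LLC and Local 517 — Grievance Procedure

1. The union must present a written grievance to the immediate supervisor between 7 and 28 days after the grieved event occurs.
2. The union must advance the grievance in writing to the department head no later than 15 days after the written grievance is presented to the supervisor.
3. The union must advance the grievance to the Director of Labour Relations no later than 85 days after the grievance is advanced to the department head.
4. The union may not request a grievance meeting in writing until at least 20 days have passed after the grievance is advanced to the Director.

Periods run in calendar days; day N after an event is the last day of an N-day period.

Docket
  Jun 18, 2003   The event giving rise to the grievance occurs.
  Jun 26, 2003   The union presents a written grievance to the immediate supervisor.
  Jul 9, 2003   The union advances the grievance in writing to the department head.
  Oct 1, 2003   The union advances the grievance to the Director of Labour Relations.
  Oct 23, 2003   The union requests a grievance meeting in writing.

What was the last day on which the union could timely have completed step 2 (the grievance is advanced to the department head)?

Jul 11, 2003

Step 2 runs from Jun 26, 2003, when the written grievance is presented to the supervisor. 15 days after Jun 26, 2003 is Jul 11, 2003.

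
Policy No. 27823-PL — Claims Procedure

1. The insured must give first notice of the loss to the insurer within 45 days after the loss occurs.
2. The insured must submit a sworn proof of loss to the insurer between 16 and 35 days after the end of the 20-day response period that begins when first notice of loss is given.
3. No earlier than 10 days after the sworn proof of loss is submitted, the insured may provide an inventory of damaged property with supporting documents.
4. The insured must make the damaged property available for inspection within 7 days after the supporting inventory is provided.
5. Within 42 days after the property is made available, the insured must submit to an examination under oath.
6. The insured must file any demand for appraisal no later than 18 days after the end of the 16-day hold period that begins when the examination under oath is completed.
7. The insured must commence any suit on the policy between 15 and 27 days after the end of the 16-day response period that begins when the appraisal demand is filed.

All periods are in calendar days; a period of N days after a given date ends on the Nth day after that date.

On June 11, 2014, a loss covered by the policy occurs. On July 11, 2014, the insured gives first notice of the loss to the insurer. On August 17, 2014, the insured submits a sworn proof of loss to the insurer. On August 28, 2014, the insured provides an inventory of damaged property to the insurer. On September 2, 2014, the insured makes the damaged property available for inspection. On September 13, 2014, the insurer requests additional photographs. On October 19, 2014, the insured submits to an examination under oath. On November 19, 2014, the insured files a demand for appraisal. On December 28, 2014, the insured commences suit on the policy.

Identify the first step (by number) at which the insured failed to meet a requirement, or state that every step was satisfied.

Step 5

Step 1 — counting 45 days from June 11, 2014 (when the loss occurs) gives a deadline of July 26, 2014; July 11, 2014 is within that limit.
Step 2 — 16 and 35 days from July 31, 2014 (end of the 20-day response period, which began when first notice of loss is given on July 11, 2014) are August 16, 2014 and September 4, 2014 respectively; done August 17, 2014, which is between those dates.
Step 3 — must wait 10 days from August 17, 2014 (when the sworn proof of loss is submitted), so not before August 27, 2014; done August 28, 2014, after the minimum wait.
Step 4 — counting 7 days from August 28, 2014 (when the supporting inventory is provided) gives a deadline of September 4, 2014; done September 2, 2014 — timely.
Step 5 — counting 42 days from September 2, 2014 (when the property is made available) gives a deadline of October 14, 2014; not done until October 19, 2014, 5 days after the deadline.
That is the first point of non-compliance.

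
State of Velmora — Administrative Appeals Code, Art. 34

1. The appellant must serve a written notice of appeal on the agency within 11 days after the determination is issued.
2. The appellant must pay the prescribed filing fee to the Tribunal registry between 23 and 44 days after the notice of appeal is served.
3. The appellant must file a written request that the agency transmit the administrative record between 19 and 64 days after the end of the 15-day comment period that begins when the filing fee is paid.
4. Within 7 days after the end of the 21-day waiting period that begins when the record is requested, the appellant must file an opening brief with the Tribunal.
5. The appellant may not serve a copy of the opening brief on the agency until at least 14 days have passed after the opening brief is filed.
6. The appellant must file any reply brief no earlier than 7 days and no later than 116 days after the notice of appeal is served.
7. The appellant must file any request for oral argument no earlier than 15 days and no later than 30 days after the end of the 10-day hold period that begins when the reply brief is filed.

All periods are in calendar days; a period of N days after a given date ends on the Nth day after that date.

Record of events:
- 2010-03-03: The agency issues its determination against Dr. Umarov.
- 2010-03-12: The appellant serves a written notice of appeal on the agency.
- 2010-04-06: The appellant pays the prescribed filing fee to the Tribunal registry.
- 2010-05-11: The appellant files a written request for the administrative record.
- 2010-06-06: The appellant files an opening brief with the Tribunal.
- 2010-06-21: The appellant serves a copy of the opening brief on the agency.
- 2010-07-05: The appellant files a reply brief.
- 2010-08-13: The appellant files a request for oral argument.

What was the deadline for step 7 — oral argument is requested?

2010-08-14

The reply brief is filed on 2010-07-05; the 10-day hold period therefore ends 2010-07-15, and step 7 runs from that date. The window is 15–30 days after 2010-07-15; it closes on 2010-08-14.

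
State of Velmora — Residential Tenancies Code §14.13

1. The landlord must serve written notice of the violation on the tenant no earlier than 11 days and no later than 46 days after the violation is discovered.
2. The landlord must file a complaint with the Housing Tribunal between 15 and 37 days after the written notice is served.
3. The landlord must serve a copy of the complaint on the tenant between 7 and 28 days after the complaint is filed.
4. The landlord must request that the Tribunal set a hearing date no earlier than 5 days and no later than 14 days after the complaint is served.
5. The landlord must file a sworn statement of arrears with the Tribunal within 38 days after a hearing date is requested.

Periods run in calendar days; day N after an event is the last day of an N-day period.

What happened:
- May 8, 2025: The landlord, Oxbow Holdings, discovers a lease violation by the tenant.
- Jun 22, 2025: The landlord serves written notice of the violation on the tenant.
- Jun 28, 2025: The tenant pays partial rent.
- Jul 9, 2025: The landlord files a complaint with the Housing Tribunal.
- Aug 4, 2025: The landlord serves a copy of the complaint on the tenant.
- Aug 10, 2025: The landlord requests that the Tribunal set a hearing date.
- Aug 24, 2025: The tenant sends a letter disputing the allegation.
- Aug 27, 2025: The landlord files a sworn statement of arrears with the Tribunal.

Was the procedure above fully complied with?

Step 1: the window is 11–46 days after May 8, 2025 (when the violation is discovered), so May 19, 2025 through Jun 23, 2025; done Jun 22, 2025, which is between those dates.
Step 2: the window is 15–37 days after Jun 22, 2025 (when the written notice is served), so Jul 7, 2025 through Jul 29, 2025; Jul 9, 2025 falls inside that range.
Step 3: the window is 7–28 days after Jul 9, 2025 (when the complaint is filed), so Jul 16, 2025 through Aug 6, 2025; Aug 4, 2025 falls inside that range.
Step 4: the window is 5–14 days after Aug 4, 2025 (when the complaint is served), so Aug 9, 2025 through Aug 18, 2025; Aug 10, 2025 falls inside that range.
Step 5: 38 days after Aug 10, 2025 (when a hearing date is requested) is Sep 17, 2025; done Aug 27, 2025 — timely.

Yes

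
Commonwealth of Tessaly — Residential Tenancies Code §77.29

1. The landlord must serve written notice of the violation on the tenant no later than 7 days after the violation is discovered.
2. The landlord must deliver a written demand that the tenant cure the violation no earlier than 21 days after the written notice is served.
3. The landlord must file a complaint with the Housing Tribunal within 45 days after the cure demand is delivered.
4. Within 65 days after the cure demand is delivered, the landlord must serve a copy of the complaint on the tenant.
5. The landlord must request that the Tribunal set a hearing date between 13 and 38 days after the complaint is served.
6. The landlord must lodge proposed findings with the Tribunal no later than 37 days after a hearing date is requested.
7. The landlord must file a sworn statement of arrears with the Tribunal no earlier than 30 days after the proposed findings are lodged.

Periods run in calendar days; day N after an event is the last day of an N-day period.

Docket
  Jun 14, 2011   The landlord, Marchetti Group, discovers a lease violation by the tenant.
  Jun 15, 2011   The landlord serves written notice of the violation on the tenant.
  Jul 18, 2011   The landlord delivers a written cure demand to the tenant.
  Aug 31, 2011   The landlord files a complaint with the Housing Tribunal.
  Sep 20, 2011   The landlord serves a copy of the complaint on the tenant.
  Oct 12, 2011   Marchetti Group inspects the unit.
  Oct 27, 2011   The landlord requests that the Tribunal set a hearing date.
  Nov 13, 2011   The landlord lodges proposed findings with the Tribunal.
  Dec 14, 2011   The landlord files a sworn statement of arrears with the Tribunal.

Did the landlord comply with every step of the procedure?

(1) due by Jun 14, 2011 + 7 days = Jun 21, 2011; Jun 15, 2011 is within that limit.
(2) permitted from Jun 15, 2011 + 21 days = Jul 6, 2011 onward; done Jul 18, 2011 — permitted.
(3) due by Jul 18, 2011 + 45 days = Sep 1, 2011; Aug 31, 2011 is within that limit.
(4) due by Jul 18, 2011 + 65 days = Sep 21, 2011; done Sep 20, 2011 — timely.
(5) the permitted window runs from Sep 20, 2011 + 13 = Oct 3, 2011 to Sep 20, 2011 + 38 = Oct 28, 2011; Oct 27, 2011 falls inside that range.
(6) due by Oct 27, 2011 + 37 days = Dec 3, 2011; done Nov 13, 2011 — timely.
(7) permitted from Nov 13, 2011 + 30 days = Dec 13, 2011 onward; done Dec 14, 2011, after the minimum wait.

Yes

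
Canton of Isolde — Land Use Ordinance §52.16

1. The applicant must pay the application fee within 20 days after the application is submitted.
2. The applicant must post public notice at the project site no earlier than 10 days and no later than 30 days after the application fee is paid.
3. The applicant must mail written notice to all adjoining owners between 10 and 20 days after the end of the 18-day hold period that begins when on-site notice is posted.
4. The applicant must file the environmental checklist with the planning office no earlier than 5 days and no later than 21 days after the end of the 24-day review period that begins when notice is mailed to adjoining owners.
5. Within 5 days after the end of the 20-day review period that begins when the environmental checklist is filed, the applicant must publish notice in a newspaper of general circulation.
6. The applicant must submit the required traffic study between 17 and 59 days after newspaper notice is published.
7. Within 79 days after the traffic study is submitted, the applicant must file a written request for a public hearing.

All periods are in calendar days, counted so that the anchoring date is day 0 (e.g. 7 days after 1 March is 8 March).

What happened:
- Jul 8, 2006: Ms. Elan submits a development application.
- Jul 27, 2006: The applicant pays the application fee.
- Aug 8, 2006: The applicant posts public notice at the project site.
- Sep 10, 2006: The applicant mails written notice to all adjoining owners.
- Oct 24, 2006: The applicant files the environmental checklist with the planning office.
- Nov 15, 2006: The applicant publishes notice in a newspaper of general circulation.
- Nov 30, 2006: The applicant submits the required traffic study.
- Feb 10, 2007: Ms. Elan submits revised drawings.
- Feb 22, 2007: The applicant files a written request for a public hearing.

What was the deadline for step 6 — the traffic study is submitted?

Jan 13, 2007

Step 6 runs from Nov 15, 2006, when newspaper notice is published. The window is 17–59 days after Nov 15, 2006; it closes on Jan 13, 2007.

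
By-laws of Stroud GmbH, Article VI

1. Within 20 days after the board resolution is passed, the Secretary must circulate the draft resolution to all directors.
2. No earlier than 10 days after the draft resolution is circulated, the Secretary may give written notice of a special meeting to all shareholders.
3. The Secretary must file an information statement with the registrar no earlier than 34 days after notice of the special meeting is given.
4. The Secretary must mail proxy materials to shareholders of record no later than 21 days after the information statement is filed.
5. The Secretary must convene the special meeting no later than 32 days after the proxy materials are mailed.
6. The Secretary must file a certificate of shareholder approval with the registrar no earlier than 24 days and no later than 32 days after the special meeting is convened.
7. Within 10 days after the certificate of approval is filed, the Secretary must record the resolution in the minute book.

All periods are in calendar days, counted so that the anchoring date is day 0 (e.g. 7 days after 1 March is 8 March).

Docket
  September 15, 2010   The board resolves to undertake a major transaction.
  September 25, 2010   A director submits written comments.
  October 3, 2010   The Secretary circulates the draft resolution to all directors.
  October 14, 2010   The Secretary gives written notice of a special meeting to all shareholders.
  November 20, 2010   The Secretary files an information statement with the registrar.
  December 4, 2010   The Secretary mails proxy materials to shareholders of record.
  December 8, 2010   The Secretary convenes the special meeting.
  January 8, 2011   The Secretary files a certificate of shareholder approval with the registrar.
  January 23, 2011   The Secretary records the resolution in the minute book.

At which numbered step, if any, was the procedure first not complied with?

(1) due by September 15, 2010 + 20 days = October 5, 2010; completed October 3, 2010, before the deadline.
(2) permitted from October 3, 2010 + 10 days = October 13, 2010 onward; October 14, 2010 is on or after that date.
(3) permitted from October 14, 2010 + 34 days = November 17, 2010 onward; done November 20, 2010, after the minimum wait.
(4) due by November 20, 2010 + 21 days = December 11, 2010; done December 4, 2010 — timely.
(5) due by December 4, 2010 + 32 days = January 5, 2011; done December 8, 2010 — timely.
(6) the permitted window runs from December 8, 2010 + 24 = January 1, 2011 to December 8, 2010 + 32 = January 9, 2011; done January 8, 2011, which is between those dates.
(7) due by January 8, 2011 + 10 days = January 18, 2011; January 23, 2011 misses that deadline by 5 days.
No need to go further; step 7 was not satisfied.

Step 7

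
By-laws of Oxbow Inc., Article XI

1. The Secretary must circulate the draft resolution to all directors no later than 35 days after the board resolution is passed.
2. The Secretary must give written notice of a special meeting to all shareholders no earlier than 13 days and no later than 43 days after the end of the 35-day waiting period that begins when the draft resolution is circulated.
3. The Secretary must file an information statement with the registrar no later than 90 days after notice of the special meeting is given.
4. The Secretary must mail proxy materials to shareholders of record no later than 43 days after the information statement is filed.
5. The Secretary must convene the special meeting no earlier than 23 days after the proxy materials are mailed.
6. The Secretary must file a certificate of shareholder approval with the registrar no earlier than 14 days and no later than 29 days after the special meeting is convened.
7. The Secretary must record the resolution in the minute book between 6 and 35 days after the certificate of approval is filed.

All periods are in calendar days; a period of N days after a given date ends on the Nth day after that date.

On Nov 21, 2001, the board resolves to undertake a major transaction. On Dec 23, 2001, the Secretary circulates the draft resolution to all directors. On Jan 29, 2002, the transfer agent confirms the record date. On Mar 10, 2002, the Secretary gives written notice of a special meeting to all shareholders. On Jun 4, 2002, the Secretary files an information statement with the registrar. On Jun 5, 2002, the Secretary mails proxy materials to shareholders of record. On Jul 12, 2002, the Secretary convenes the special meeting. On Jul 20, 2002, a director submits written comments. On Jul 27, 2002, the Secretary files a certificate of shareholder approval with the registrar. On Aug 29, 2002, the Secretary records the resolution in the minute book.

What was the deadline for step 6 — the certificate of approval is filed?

Step 6 runs from Jul 12, 2002, when the special meeting is convened. The window is 14–29 days after Jul 12, 2002; it closes on Aug 10, 2002.

Aug 10, 2002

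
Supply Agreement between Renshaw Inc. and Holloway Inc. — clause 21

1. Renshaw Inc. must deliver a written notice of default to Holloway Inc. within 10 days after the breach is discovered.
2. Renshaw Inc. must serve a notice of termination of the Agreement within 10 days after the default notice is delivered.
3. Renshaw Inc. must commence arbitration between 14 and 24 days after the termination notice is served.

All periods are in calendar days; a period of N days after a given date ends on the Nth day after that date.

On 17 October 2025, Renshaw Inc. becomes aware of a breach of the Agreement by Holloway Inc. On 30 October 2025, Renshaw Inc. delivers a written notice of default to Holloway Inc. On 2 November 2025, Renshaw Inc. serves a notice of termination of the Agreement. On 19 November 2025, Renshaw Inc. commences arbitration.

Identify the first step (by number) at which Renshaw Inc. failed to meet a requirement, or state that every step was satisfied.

Step 1

Step 1 — counting 10 days from 17 October 2025 (when the breach is discovered) gives a deadline of 27 October 2025; not done until 30 October 2025, 3 days after the deadline.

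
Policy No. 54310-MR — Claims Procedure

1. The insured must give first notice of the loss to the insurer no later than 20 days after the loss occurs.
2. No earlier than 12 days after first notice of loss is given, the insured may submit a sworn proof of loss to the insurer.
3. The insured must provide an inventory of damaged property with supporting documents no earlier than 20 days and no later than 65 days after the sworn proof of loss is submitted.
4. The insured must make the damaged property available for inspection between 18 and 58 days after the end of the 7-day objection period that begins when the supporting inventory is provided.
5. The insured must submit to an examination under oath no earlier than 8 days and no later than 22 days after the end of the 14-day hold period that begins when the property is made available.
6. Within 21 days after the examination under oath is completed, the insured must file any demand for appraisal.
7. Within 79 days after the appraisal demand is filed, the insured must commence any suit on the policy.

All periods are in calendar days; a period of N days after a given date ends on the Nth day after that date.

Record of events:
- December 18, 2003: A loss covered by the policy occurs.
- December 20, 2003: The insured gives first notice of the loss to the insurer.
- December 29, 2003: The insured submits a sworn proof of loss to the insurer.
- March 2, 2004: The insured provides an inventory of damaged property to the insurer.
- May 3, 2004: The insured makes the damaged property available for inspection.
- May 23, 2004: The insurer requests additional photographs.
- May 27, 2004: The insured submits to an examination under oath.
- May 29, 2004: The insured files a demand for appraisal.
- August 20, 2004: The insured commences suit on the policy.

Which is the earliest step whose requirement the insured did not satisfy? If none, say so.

Step 1: 20 days after December 18, 2003 (when the loss occurs) is January 7, 2004; done December 20, 2003 — timely.
Step 2: the earliest permitted date is 12 days after December 20, 2003 (when first notice of loss is given), i.e. January 1, 2004; done December 29, 2003 — 3 days too early.
No need to go further; step 2 was not satisfied.

Step 2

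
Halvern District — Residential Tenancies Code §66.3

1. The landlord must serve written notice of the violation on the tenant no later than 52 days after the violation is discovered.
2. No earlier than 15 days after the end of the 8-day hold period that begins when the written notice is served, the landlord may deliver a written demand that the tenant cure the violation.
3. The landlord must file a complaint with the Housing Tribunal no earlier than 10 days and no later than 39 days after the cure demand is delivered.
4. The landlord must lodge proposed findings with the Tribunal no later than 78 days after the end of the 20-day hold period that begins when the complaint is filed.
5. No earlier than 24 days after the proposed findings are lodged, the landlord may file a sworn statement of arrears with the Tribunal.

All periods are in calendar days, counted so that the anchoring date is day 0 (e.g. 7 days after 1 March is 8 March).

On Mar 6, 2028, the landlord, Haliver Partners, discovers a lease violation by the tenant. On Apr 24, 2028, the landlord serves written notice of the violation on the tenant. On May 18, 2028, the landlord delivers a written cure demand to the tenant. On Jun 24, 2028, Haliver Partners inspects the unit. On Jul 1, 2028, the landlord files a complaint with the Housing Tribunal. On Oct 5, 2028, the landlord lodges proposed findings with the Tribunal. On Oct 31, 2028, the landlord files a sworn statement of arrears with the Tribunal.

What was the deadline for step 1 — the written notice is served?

Apr 27, 2028

Step 1 runs from Mar 6, 2028, when the violation is discovered. 52 days after Mar 6, 2028 is Apr 27, 2028.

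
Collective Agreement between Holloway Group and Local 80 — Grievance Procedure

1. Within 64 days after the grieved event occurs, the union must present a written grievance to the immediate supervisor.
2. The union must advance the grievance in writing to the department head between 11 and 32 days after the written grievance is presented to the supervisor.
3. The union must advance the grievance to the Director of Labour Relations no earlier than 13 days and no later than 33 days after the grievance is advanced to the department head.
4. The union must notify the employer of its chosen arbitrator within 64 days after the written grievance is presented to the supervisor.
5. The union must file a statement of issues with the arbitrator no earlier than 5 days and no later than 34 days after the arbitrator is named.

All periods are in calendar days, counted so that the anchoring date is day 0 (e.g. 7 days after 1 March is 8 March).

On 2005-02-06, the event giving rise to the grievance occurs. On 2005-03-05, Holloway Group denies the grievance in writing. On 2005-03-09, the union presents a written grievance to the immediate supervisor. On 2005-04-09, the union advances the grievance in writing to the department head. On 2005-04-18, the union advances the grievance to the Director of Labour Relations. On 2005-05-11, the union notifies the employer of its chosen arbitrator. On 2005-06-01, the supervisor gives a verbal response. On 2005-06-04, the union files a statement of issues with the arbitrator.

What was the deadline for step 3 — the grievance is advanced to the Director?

Step 3 runs from 2005-04-09, when the grievance is advanced to the department head. The window is 13–33 days after 2005-04-09; it closes on 2005-05-12.

2005-05-12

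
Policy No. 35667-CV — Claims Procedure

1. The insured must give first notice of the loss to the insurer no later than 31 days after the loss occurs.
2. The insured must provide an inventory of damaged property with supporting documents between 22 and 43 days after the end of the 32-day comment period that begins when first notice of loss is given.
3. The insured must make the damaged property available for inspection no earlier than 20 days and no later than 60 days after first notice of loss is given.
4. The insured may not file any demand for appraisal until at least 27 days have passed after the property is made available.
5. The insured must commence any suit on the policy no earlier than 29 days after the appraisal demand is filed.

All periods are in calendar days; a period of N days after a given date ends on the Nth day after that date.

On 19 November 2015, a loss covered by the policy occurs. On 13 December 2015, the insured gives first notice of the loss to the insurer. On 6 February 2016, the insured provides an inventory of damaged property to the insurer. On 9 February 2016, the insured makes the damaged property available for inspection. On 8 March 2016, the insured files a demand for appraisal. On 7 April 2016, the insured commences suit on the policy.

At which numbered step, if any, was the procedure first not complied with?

None — every step was satisfied

Step 1: 31 days after 19 November 2015 (when the loss occurs) is 20 December 2015; 13 December 2015 is within that limit.
Step 2: the window is 22–43 days after 14 January 2016 (end of the 32-day comment period, which began when first notice of loss is given on 13 December 2015), so 5 February 2016 through 26 February 2016; done 6 February 2016, which is between those dates.
Step 3: the window is 20–60 days after 13 December 2015 (when first notice of loss is given), so 2 January 2016 through 11 February 2016; 9 February 2016 falls inside that range.
Step 4: the earliest permitted date is 27 days after 9 February 2016 (when the property is made available), i.e. 7 March 2016; done 8 March 2016 — permitted.
Step 5: the earliest permitted date is 29 days after 8 March 2016 (when the appraisal demand is filed), i.e. 6 April 2016; 7 April 2016 is on or after that date.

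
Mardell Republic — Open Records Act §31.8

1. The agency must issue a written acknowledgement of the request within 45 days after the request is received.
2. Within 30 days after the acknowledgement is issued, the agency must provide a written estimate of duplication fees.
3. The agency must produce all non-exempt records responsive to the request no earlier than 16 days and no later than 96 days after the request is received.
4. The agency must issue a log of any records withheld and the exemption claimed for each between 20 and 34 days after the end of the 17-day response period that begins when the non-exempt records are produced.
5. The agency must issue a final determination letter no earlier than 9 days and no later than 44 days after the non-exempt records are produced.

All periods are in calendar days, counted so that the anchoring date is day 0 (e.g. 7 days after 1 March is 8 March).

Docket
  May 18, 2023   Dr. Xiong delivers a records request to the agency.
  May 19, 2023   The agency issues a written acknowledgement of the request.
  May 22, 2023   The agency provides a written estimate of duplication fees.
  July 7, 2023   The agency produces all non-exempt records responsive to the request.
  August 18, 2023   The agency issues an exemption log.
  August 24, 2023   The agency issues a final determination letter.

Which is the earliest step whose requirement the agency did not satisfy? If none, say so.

Step 5

(1) due by May 18, 2023 + 45 days = July 2, 2023; completed May 19, 2023, before the deadline.
(2) due by May 19, 2023 + 30 days = June 18, 2023; May 22, 2023 is within that limit.
(3) the permitted window runs from May 18, 2023 + 16 = June 3, 2023 to May 18, 2023 + 96 = August 22, 2023; done July 7, 2023, which is between those dates.
(4) the permitted window runs from July 24, 2023 + 20 = August 13, 2023 to July 24, 2023 + 34 = August 27, 2023; done August 18, 2023, which is between those dates.
(5) the permitted window runs from July 7, 2023 + 9 = July 16, 2023 to July 7, 2023 + 44 = August 20, 2023; August 24, 2023 is 4 days past the end of the window.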